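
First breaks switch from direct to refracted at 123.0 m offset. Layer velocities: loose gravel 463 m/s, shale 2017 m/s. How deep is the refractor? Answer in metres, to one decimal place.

x_cross = 2h·√((V₂+V₁)/(V₂−V₁)) → h = x_cross / (2·√((V₂+V₁)/(V₂−V₁))).
√((V₂+V₁)/(V₂−V₁)) = √((2017+463)/(2017−463)) = 1.2633.
h = 123.0 / (2·1.2633) = 48.68 m.

48.7 m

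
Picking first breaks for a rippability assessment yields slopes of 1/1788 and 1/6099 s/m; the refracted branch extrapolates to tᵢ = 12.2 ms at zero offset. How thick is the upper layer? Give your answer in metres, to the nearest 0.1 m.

h = tᵢ·V₁·V₂ / (2·√(V₂²−V₁²)).
√(V₂²−V₁²) = √(6099² − 1788²) = 5831.0 m/s.
h = 0.0122 s × 1788 × 6099 / (2 × 5831.0) = 11.41 m.

11.4 m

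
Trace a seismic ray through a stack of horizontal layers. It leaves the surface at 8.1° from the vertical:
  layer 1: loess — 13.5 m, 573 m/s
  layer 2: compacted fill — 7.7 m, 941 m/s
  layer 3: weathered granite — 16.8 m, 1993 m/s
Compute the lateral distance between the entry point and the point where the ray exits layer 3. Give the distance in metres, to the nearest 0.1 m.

13.2 m

Apply Snell's law at each interface; in layer i the horizontal offset is hᵢ·tan θᵢ.
Layer 1: θ = 8.10°; offset = 13.5·tan 8.10° = 1.921 m.
Layer 2: sin θ = 941·sin 8.1°/573 = 0.2314, θ = 13.38°; offset = 7.7·tan 13.38° = 1.831 m.
Layer 3: sin θ = 1993·sin 8.1°/573 = 0.4901, θ = 29.35°; offset = 16.8·tan 29.35° = 9.445 m.
Summing the layer offsets gives 13.198 m.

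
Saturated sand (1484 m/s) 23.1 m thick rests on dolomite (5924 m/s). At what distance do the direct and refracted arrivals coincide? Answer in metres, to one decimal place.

θ_c = arcsin(1484/5924) = 14.51°, so cos θ_c = 0.9681 and tᵢ = 2h cos θ_c/V₁ = 0.0301 s.
At crossover x/V₁ = x/V₂ + tᵢ ⇒ x = tᵢ/(1/V₁ − 1/V₂) = 0.03014/(6.7385e-04 − 1.6880e-04) = 59.68 m.

59.7 m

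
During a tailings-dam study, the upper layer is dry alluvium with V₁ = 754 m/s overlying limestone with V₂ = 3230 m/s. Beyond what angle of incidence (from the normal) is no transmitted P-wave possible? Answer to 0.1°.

At critical incidence the refracted ray runs along the interface (θ₂ = 90°), so sin θ_c = V₁/V₂.
θ_c = arcsin(754/3230) = arcsin 0.2334 = 13.50°.

13.5°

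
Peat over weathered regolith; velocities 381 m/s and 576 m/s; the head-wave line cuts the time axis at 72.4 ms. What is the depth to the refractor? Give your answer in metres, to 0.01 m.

18.39 m

θ_c = arcsin(381/576) = 41.41°; cos θ_c = 0.7500.
tᵢ = 2h cos θ_c/V₁ ⇒ h = tᵢ·V₁/(2 cos θ_c) = 0.0724·381/(2·0.7500) = 18.39 m.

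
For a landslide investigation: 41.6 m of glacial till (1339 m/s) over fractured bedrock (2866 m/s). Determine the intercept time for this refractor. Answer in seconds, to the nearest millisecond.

0.055 s

θ_c = arcsin(V₁/V₂) = arcsin(1339/2866) = 27.85°; cos θ_c = 0.8842.
tᵢ = 2h·cos θ_c / V₁ = 2·41.6·0.8842 / 1339 = 0.05494 s.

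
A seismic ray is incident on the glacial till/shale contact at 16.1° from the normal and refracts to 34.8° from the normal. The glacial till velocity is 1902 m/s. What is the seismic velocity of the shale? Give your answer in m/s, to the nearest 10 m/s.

Snell's law: sin 16.1°/V₁ = sin 34.8°/V₂.
V₂ = V₁·sin 34.8°/sin 16.1° = 1902 × 2.0580 = 3914.32 m/s.

3910 m/s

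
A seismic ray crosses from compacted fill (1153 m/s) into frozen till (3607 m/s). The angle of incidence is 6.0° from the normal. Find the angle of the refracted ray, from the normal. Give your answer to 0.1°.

Snell's law: sin θ₂ = (V₂/V₁)·sin θ₁ = (3607/1153)·sin 6.0° = 0.3270.
θ₂ = sin⁻¹(0.3270) = 19.09° (from vertical).

19.1°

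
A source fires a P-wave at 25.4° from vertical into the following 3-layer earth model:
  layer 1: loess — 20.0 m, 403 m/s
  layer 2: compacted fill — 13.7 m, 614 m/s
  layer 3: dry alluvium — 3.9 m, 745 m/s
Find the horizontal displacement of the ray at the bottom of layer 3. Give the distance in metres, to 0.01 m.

26.40 m

p = sin θ₁/V₁ = sin 25.4°/403 = 1.0644e-03 s/m is conserved through the stack.
Layer 1: θ = 25.40°; offset = 20.0·tan 25.40° = 9.4967 m.
Layer 2: sin θ = p·614 = 0.6535 → θ = 40.81°; offset = 13.7·tan 40.81° = 11.8285 m.
Layer 3: sin θ = p·745 = 0.7929 → θ = 52.46°; offset = 3.9·tan 52.46° = 5.0755 m.
Total horizontal offset = 26.4007 m.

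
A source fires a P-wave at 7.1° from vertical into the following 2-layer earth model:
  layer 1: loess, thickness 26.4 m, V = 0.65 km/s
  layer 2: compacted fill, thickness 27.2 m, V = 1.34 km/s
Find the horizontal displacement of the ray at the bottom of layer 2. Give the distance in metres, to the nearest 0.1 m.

p = sin θ₁/V₁ = sin 7.1°/0.65 = 1.9016e-01 s/km is conserved through the stack.
Layer 1: θ = 7.10°; offset = 26.4·tan 7.10° = 3.288 m.
Layer 2: sin θ = p·1.34 = 0.2548 → θ = 14.76°; offset = 27.2·tan 14.76° = 7.167 m.
Total horizontal offset = 10.456 m.

10.5 m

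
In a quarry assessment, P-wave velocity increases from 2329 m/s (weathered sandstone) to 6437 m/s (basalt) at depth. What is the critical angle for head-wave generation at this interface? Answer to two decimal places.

21.21°

Critical incidence: sin θ_c = V₁/V₂ = 2329/6437 = 0.3618.
θ_c = arcsin 0.3618 = 21.21°.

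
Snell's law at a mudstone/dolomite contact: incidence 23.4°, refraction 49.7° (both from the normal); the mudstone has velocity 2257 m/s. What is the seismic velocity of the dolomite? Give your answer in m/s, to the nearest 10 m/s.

Snell's law: sin 23.4°/V₁ = sin 49.7°/V₂.
V₂ = V₁·sin 49.7°/sin 23.4° = 2257 × 1.9204 = 4334.26 m/s.

4330 m/s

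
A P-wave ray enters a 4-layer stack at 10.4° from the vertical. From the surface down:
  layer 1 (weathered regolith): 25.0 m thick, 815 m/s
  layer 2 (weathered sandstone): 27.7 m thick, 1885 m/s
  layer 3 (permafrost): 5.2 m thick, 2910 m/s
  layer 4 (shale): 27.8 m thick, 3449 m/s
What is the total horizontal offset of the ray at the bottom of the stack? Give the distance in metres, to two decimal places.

54.61 m

p = sin θ₁/V₁ = sin 10.4°/815 = 2.2150e-04 s/m is conserved through the stack.
Layer 1: θ = 10.40°; offset = 25.0·tan 10.40° = 4.5884 m.
Layer 2: sin θ = p·1885 = 0.4175 → θ = 24.68°; offset = 27.7·tan 24.68° = 12.7277 m.
Layer 3: sin θ = p·2910 = 0.6446 → θ = 40.13°; offset = 5.2·tan 40.13° = 4.3838 m.
Layer 4: sin θ = p·3449 = 0.7639 → θ = 49.81°; offset = 27.8·tan 49.81° = 32.9117 m.
Summing the layer offsets gives 54.6116 m.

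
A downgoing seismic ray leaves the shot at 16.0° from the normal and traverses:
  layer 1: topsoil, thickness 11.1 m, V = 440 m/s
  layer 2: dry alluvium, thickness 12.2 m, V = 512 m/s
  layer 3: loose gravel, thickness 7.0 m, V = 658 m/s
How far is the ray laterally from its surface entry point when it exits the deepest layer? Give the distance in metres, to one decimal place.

Apply Snell's law at each interface; in layer i the horizontal offset is hᵢ·tan θᵢ.
Layer 1: θ = 16.00°; offset = 11.1·tan 16.00° = 3.183 m.
Layer 2: sin θ = 512·sin 16.0°/440 = 0.3207, θ = 18.71°; offset = 12.2·tan 18.71° = 4.131 m.
Layer 3: sin θ = 658·sin 16.0°/440 = 0.4122, θ = 24.34°; offset = 7.0·tan 24.34° = 3.167 m.
Summing the layer offsets gives 10.481 m.

10.5 m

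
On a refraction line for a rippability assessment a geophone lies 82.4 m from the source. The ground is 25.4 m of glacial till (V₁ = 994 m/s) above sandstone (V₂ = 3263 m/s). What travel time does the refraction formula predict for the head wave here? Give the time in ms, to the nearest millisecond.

74 ms

t = x/V₂ + 2h·√(V₂²−V₁²)/(V₁V₂).
√(V₂²−V₁²) = √(3263²−994²) = 3107.9 m/s; delay term = 2·25.4·3107.9/(994·3263) = 0.04868 s.
t = 82.4/3263 + 0.04868 = 0.07393 s.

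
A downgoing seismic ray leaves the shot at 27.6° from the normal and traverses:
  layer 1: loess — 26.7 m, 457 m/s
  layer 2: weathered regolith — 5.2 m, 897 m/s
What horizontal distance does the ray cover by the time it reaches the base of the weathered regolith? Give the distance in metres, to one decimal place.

25.3 m

Ray parameter p = sin 27.6° / 457 m/s = 1.0138e-03 s/m.
Layer 1: θ = 27.60°; offset = 26.7·tan 27.60° = 13.958 m.
Layer 2: sin θ = p·897 = 0.9094 → θ = 65.42°; offset = 5.2·tan 65.42° = 11.367 m.
Summing the layer offsets gives 25.325 m.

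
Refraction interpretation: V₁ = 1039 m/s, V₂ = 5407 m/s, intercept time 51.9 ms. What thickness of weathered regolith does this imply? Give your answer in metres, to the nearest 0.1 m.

27.5 m

h = tᵢ·V₁·V₂ / (2·√(V₂²−V₁²)).
√(V₂²−V₁²) = √(5407² − 1039²) = 5306.2 m/s.
h = 0.0519 s × 1039 × 5407 / (2 × 5306.2) = 27.47 m.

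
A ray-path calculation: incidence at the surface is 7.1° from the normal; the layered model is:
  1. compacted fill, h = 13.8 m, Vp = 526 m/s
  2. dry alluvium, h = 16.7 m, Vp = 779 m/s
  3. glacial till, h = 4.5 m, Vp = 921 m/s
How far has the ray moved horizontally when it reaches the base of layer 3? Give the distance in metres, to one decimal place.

Ray parameter p = sin 7.1° / 526 m/s = 2.3498e-04 s/m.
Layer 1: θ = 7.10°; offset = 13.8·tan 7.10° = 1.719 m.
Layer 2: sin θ = p·779 = 0.1831 → θ = 10.55°; offset = 16.7·tan 10.55° = 3.110 m.
Layer 3: sin θ = p·921 = 0.2164 → θ = 12.50°; offset = 4.5·tan 12.50° = 0.998 m.
Σ offsets = 5.826 m.

5.8 m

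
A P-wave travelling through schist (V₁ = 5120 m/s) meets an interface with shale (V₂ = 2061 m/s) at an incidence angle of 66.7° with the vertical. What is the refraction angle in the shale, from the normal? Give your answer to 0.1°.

sin θ₁/V₁ = sin θ₂/V₂ ⇒ sin θ₂ = 2061·sin 66.7°/5120 = 2061·0.9184/5120 = 0.3697.
θ₂ = arcsin 0.3697 = 21.70° from the normal.

21.7°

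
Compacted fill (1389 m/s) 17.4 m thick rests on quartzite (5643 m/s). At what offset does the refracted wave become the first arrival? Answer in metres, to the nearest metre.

45 m

x_cross = 2h·√((V₂+V₁)/(V₂−V₁)).
(V₂+V₁)/(V₂−V₁) = (5643+1389)/(5643−1389) = 1.6530; √ = 1.2857.
x_cross = 2·17.4·1.2857 = 44.74 m.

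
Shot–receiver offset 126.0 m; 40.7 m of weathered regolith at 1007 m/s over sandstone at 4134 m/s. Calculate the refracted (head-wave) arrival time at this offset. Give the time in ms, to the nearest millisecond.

t = x/V₂ + 2h·√(V₂²−V₁²)/(V₁V₂).
√(V₂²−V₁²) = √(4134²−1007²) = 4009.5 m/s; delay term = 2·40.7·4009.5/(1007·4134) = 0.07840 s.
t = 126.0/4134 + 0.07840 = 0.10888 s.

109 ms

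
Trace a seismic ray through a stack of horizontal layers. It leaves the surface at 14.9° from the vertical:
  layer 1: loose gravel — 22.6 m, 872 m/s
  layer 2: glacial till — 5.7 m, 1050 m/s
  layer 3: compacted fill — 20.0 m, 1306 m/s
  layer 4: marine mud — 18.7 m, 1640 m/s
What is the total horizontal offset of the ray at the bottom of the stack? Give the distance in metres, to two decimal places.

Apply Snell's law at each interface; in layer i the horizontal offset is hᵢ·tan θᵢ.
Layer 1: θ = 14.90°; offset = 22.6·tan 14.90° = 6.0134 m.
Layer 2: sin θ = 1050·sin 14.9°/872 = 0.3096, θ = 18.04°; offset = 5.7·tan 18.04° = 1.8560 m.
Layer 3: sin θ = 1306·sin 14.9°/872 = 0.3851, θ = 22.65°; offset = 20.0·tan 22.65° = 8.3459 m.
Layer 4: sin θ = 1640·sin 14.9°/872 = 0.4836, θ = 28.92°; offset = 18.7·tan 28.92° = 10.3318 m.
Summing the layer offsets gives 26.5471 m.

26.55 m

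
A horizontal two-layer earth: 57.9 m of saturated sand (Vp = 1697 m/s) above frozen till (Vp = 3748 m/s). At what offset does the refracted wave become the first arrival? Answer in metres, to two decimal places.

x_cross = 2h·√((V₂+V₁)/(V₂−V₁)).
(V₂+V₁)/(V₂−V₁) = (3748+1697)/(3748−1697) = 2.6548; √ = 1.6294.
x_cross = 2·57.9·1.6294 = 188.68 m.

188.68 m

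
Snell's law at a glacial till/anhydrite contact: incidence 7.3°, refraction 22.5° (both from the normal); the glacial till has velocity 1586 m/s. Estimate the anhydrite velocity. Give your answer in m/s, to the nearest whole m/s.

4777 m/s

sin 7.3° = 0.1271; sin 22.5° = 0.3827.
V₂ = V₁·(sin θ₂/sin θ₁) = 1586·(0.3827/0.1271) = 4776.59 m/s.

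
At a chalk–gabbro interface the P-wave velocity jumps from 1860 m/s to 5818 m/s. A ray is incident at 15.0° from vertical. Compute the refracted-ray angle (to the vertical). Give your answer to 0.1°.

Snell's law: sin θ₂ = (V₂/V₁)·sin θ₁ = (5818/1860)·sin 15.0° = 0.8096.
θ₂ = sin⁻¹(0.8096) = 54.05° (from vertical).

54.1°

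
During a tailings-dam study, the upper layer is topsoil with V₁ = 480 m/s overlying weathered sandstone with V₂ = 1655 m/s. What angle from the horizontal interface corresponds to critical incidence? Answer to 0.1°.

73.1°

Critical incidence: sin θ_c = V₁/V₂ = 480/1655 = 0.2900.
θ_c = arcsin 0.2900 = 16.86°.
Measured from the interface: 90° − 16.86° = 73.14°.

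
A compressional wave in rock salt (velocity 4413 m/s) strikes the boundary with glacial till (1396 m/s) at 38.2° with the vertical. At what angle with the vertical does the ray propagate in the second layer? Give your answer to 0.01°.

Snell's law: sin θ₂ = (V₂/V₁)·sin θ₁ = (1396/4413)·sin 38.2° = 0.1956.
θ₂ = sin⁻¹(0.1956) = 11.28° (from vertical).

11.28°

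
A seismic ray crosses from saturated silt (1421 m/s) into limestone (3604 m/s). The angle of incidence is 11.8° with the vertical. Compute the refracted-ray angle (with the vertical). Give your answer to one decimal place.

31.2°

Snell's law: sin θ₂ = (V₂/V₁)·sin θ₁ = (3604/1421)·sin 11.8° = 0.5187.
θ₂ = arcsin 0.5187 = 31.24° from the normal.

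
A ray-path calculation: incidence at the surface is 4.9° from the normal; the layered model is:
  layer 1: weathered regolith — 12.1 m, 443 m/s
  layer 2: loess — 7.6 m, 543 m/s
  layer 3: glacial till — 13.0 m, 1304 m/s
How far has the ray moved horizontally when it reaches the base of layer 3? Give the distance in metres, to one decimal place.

Apply Snell's law at each interface; in layer i the horizontal offset is hᵢ·tan θᵢ.
Layer 1: θ = 4.90°; offset = 12.1·tan 4.90° = 1.037 m.
Layer 2: sin θ = 543·sin 4.9°/443 = 0.1047, θ = 6.01°; offset = 7.6·tan 6.01° = 0.800 m.
Layer 3: sin θ = 1304·sin 4.9°/443 = 0.2514, θ = 14.56°; offset = 13.0·tan 14.56° = 3.377 m.
Σ offsets = 5.215 m.

5.2 m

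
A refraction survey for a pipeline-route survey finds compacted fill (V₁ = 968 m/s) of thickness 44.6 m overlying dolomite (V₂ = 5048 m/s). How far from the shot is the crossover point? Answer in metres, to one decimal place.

108.3 m

θ_c = arcsin(968/5048) = 11.06°, so cos θ_c = 0.9814 and tᵢ = 2h cos θ_c/V₁ = 0.0904 s.
At crossover x/V₁ = x/V₂ + tᵢ ⇒ x = tᵢ/(1/V₁ − 1/V₂) = 0.09044/(1.0331e-03 − 1.9810e-04) = 108.32 m.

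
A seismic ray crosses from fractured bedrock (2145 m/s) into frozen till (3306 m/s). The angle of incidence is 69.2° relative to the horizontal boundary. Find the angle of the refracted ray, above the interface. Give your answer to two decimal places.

Angle from the normal: 90° − 69.2° = 20.8°.
sin θ₁/V₁ = sin θ₂/V₂ ⇒ sin θ₂ = 3306·sin 20.8°/2145 = 3306·0.3551/2145 = 0.5473.
θ₂ = arcsin 0.5473 = 33.18° from the normal.
From the interface: 90° − 33.18° = 56.82°.

56.82°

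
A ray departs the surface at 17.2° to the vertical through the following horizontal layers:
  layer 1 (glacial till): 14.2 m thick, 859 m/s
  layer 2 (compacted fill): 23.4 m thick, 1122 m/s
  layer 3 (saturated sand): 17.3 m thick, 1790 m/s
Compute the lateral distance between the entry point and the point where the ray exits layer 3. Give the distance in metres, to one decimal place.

Ray parameter p = sin 17.2° / 859 m/s = 3.4425e-04 s/m.
Layer 1: θ = 17.20°; offset = 14.2·tan 17.20° = 4.396 m.
Layer 2: sin θ = p·1122 = 0.3862 → θ = 22.72°; offset = 23.4·tan 22.72° = 9.799 m.
Layer 3: sin θ = p·1790 = 0.6162 → θ = 38.04°; offset = 17.3·tan 38.04° = 13.535 m.
Summing the layer offsets gives 27.730 m.

27.7 m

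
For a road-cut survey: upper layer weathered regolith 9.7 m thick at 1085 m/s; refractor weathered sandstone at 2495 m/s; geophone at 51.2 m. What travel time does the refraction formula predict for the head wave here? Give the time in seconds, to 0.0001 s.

t = x/V₂ + 2h·√(V₂²−V₁²)/(V₁V₂).
√(V₂²−V₁²) = √(2495²−1085²) = 2246.7 m/s; delay term = 2·9.7·2246.7/(1085·2495) = 0.01610 s.
t = 51.2/2495 + 0.01610 = 0.03662 s.

0.0366 s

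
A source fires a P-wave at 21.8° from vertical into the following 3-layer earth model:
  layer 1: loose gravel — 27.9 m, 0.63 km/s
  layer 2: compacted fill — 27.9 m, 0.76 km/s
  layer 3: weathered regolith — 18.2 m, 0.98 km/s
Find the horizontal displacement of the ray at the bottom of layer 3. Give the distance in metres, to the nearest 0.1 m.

38.0 m

Apply Snell's law at each interface; in layer i the horizontal offset is hᵢ·tan θᵢ.
Layer 1: θ = 21.80°; offset = 27.9·tan 21.80° = 11.159 m.
Layer 2: sin θ = 0.76·sin 21.8°/0.63 = 0.4480, θ = 26.62°; offset = 27.9·tan 26.62° = 13.981 m.
Layer 3: sin θ = 0.98·sin 21.8°/0.63 = 0.5777, θ = 35.29°; offset = 18.2·tan 35.29° = 12.880 m.
Summing the layer offsets gives 38.020 m.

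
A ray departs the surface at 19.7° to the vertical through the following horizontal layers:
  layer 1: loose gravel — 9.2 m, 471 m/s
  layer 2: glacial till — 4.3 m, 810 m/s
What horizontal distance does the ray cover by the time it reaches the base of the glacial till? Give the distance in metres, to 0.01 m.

Ray parameter p = sin 19.7° / 471 m/s = 7.1570e-04 s/m.
Layer 1: θ = 19.70°; offset = 9.2·tan 19.70° = 3.2941 m.
Layer 2: sin θ = p·810 = 0.5797 → θ = 35.43°; offset = 4.3·tan 35.43° = 3.0593 m.
Summing the layer offsets gives 6.3534 m.

6.35 m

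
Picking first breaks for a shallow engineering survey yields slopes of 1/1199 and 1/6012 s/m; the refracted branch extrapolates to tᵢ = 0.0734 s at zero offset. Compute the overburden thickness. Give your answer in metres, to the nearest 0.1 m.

θ_c = arcsin(1199/6012) = 11.50°; cos θ_c = 0.9799.
tᵢ = 2h cos θ_c/V₁ ⇒ h = tᵢ·V₁/(2 cos θ_c) = 0.0734·1199/(2·0.9799) = 44.91 m.

44.9 m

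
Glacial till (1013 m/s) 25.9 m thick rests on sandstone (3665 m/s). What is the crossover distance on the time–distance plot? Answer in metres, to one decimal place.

68.8 m

x_cross = 2h·√((V₂+V₁)/(V₂−V₁)).
(V₂+V₁)/(V₂−V₁) = (3665+1013)/(3665−1013) = 1.7640; √ = 1.3281.
x_cross = 2·25.9·1.3281 = 68.80 m.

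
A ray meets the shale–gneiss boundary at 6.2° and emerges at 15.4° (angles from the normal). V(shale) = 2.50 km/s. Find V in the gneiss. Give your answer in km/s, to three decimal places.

6.147 km/s

Snell's law: sin 6.2°/V₁ = sin 15.4°/V₂.
V₂ = V₁·sin 15.4°/sin 6.2° = 2.50 × 2.4589 = 6.147 km/s.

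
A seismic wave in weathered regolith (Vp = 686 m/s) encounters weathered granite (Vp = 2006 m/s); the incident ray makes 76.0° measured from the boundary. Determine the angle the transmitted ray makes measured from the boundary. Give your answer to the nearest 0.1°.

45.0°

Angle from the normal: 90° − 76.0° = 14.0°.
Snell's law: sin θ₂ = (V₂/V₁)·sin θ₁ = (2006/686)·sin 14.0° = 0.7074.
θ₂ = sin⁻¹(0.7074) = 45.03° (from vertical).
From the interface: 90° − 45.03° = 44.97°.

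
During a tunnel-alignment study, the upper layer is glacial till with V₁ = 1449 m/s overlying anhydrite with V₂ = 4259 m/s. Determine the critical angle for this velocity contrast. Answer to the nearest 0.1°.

At critical incidence the refracted ray runs along the interface (θ₂ = 90°), so sin θ_c = V₁/V₂.
θ_c = arcsin(1449/4259) = arcsin 0.3402 = 19.89°.

19.9°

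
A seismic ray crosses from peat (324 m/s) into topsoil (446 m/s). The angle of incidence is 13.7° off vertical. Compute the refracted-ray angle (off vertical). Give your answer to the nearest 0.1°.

19.0°

Snell's law: sin θ₂ = (V₂/V₁)·sin θ₁ = (446/324)·sin 13.7° = 0.3260.
θ₂ = arcsin 0.3260 = 19.03° from the normal.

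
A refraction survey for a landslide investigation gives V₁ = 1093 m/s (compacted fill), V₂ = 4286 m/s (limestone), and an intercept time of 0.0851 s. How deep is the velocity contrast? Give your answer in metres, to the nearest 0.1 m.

48.1 m

h = tᵢ·V₁·V₂ / (2·√(V₂²−V₁²)).
√(V₂²−V₁²) = √(4286² − 1093²) = 4144.3 m/s.
h = 0.0851 s × 1093 × 4286 / (2 × 4144.3) = 48.10 m.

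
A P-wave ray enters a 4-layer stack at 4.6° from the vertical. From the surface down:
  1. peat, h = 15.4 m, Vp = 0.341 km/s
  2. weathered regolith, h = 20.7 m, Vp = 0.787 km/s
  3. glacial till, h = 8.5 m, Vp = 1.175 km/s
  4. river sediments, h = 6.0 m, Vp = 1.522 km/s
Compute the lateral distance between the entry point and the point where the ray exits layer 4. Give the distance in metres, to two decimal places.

9.88 m

Ray parameter p = sin 4.6° / 0.341 km/s = 2.3519e-01 s/km.
Layer 1: θ = 4.60°; offset = 15.4·tan 4.60° = 1.2391 m.
Layer 2: sin θ = p·0.787 = 0.1851 → θ = 10.67°; offset = 20.7·tan 10.67° = 3.8988 m.
Layer 3: sin θ = p·1.175 = 0.2763 → θ = 16.04°; offset = 8.5·tan 16.04° = 2.4441 m.
Layer 4: sin θ = p·1.522 = 0.3580 → θ = 20.97°; offset = 6.0·tan 20.97° = 2.3001 m.
Total horizontal offset = 9.8821 m.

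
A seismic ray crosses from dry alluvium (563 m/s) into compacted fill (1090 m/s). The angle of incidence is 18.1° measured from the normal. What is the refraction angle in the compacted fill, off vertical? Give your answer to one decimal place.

37.0°

Snell's law: sin θ₂ = (V₂/V₁)·sin θ₁ = (1090/563)·sin 18.1° = 0.6015.
θ₂ = arcsin 0.6015 = 36.98° from the normal.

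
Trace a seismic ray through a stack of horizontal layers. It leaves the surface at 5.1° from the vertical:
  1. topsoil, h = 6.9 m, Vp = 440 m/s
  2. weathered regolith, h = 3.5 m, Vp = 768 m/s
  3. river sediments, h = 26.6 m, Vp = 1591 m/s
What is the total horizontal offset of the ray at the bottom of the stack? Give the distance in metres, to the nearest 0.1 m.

Apply Snell's law at each interface; in layer i the horizontal offset is hᵢ·tan θᵢ.
Layer 1: θ = 5.10°; offset = 6.9·tan 5.10° = 0.616 m.
Layer 2: sin θ = 768·sin 5.1°/440 = 0.1552, θ = 8.93°; offset = 3.5·tan 8.93° = 0.550 m.
Layer 3: sin θ = 1591·sin 5.1°/440 = 0.3214, θ = 18.75°; offset = 26.6·tan 18.75° = 9.029 m.
Total horizontal offset = 10.195 m.

10.2 m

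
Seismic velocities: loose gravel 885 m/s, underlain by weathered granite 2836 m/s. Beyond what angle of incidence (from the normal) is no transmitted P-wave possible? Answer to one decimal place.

18.2°

At critical incidence the refracted ray runs along the interface (θ₂ = 90°), so sin θ_c = V₁/V₂.
θ_c = arcsin(885/2836) = arcsin 0.3121 = 18.18°.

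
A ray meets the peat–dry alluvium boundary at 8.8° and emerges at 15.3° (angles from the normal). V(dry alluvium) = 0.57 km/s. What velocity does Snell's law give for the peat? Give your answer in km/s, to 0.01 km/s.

0.33 km/s

sin 8.8° = 0.1530; sin 15.3° = 0.2639.
V₁ = V₂·(sin θ₁/sin θ₂) = 0.57·(0.1530/0.2639) = 0.33 km/s.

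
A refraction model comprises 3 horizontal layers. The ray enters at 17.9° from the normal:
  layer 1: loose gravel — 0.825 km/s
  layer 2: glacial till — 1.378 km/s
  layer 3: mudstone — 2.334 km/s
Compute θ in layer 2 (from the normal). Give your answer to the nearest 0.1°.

30.9°

Ray parameter p = sin 17.9° / 0.825 = 3.7255e-01 s/km.
sin θ_2 = p·V_2 = 3.7255e-01 × 1.378 = 0.5134.
θ_2 = 30.89° from the vertical.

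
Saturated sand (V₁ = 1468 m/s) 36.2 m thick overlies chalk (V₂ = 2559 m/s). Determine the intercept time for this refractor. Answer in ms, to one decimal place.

40.4 ms

θ_c = arcsin(V₁/V₂) = arcsin(1468/2559) = 35.01°; cos θ_c = 0.8191.
tᵢ = 2h·cos θ_c / V₁ = 2·36.2·0.8191 / 1468 = 0.04040 s.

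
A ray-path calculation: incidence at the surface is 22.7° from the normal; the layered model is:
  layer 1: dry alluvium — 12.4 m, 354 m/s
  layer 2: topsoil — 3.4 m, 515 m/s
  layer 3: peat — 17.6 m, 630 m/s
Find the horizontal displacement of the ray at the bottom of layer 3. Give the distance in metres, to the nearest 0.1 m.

Ray parameter p = sin 22.7° / 354 m/s = 1.0901e-03 s/m.
Layer 1: θ = 22.70°; offset = 12.4·tan 22.70° = 5.187 m.
Layer 2: sin θ = p·515 = 0.5614 → θ = 34.15°; offset = 3.4·tan 34.15° = 2.307 m.
Layer 3: sin θ = p·630 = 0.6868 → θ = 43.38°; offset = 17.6·tan 43.38° = 16.629 m.
Total horizontal offset = 24.123 m.

24.1 m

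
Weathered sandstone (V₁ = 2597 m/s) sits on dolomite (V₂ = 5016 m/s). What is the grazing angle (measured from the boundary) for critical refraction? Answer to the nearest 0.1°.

58.8°

Critical incidence: sin θ_c = V₁/V₂ = 2597/5016 = 0.5177.
θ_c = arcsin 0.5177 = 31.18°.
Measured from the interface: 90° − 31.18° = 58.82°.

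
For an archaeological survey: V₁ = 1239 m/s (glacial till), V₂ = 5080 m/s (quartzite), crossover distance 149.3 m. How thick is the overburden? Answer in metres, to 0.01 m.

h = (x_cross/2)·√((V₂−V₁)/(V₂+V₁)).
(V₂−V₁)/(V₂+V₁) = (5080−1239)/(5080+1239) = 0.6078; √ = 0.7796.
h = (149.3/2)·0.7796 = 58.20 m.

58.20 m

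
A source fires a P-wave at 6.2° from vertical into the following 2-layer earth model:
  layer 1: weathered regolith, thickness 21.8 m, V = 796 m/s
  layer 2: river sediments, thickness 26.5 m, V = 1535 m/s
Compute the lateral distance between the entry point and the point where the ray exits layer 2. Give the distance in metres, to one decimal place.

8.0 m

p = sin θ₁/V₁ = sin 6.2°/796 = 1.3568e-04 s/m is conserved through the stack.
Layer 1: θ = 6.20°; offset = 21.8·tan 6.20° = 2.368 m.
Layer 2: sin θ = p·1535 = 0.2083 → θ = 12.02°; offset = 26.5·tan 12.02° = 5.643 m.
Total horizontal offset = 8.011 m.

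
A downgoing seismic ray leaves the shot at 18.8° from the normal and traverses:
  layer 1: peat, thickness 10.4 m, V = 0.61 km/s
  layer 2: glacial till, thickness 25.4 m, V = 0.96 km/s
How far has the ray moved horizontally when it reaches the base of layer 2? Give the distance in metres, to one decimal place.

p = sin θ₁/V₁ = sin 18.8°/0.61 = 5.2830e-01 s/km is conserved through the stack.
Layer 1: θ = 18.80°; offset = 10.4·tan 18.80° = 3.540 m.
Layer 2: sin θ = p·0.96 = 0.5072 → θ = 30.48°; offset = 25.4·tan 30.48° = 14.947 m.
Total horizontal offset = 18.488 m.

18.5 m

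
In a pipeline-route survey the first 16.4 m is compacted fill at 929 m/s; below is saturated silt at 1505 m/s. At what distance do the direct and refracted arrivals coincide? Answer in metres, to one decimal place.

67.4 m

x_cross = 2h·√((V₂+V₁)/(V₂−V₁)).
(V₂+V₁)/(V₂−V₁) = (1505+929)/(1505−929) = 4.2257; √ = 2.0556.
x_cross = 2·16.4·2.0556 = 67.43 m.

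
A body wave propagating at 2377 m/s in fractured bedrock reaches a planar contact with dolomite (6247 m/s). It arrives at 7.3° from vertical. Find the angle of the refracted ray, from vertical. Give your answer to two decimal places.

Snell's law: sin θ₂ = (V₂/V₁)·sin θ₁ = (6247/2377)·sin 7.3° = 0.3339.
θ₂ = sin⁻¹(0.3339) = 19.51° (from vertical).

19.51°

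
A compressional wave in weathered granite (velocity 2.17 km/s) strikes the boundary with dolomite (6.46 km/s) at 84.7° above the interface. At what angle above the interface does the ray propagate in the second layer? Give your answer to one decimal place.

Convert to the normal: θ₁ = 90° − 84.7° = 5.3°.
sin θ₁/V₁ = sin θ₂/V₂ ⇒ sin θ₂ = 6.46·sin 5.3°/2.17 = 6.46·0.0924/2.17 = 0.2750.
θ₂ = sin⁻¹(0.2750) = 15.96° (from vertical).
From the interface: 90° − 15.96° = 74.04°.

74.0°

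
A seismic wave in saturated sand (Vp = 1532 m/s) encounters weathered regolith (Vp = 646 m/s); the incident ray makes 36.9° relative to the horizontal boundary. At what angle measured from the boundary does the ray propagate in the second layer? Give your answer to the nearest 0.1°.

Angle from the normal: 90° − 36.9° = 53.1°.
sin θ₁/V₁ = sin θ₂/V₂ ⇒ sin θ₂ = 646·sin 53.1°/1532 = 646·0.7997/1532 = 0.3372.
θ₂ = arcsin 0.3372 = 19.71° from the normal.
From the interface: 90° − 19.71° = 70.29°.

70.3°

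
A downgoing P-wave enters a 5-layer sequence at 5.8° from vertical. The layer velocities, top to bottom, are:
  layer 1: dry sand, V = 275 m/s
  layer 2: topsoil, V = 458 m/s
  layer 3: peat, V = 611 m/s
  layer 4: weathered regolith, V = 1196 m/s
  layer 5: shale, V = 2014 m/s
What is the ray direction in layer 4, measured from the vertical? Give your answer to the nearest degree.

Ray parameter p = sin 5.8° / 275 = 3.6748e-04 s/m.
sin θ_4 = p·V_4 = 3.6748e-04 × 1196 = 0.4395.
θ_4 = 26.07° from the vertical.

26°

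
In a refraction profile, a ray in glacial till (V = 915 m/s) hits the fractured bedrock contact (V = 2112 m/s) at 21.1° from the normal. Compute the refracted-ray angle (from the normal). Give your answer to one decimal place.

sin θ₁/V₁ = sin θ₂/V₂ ⇒ sin θ₂ = 2112·sin 21.1°/915 = 2112·0.3600/915 = 0.8309.
θ₂ = sin⁻¹(0.8309) = 56.20° (from vertical).

56.2°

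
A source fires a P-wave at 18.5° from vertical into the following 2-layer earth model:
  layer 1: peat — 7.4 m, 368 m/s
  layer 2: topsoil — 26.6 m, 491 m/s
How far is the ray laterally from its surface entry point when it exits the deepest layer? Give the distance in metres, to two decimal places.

14.91 m

p = sin θ₁/V₁ = sin 18.5°/368 = 8.6224e-04 s/m is conserved through the stack.
Layer 1: θ = 18.50°; offset = 7.4·tan 18.50° = 2.4760 m.
Layer 2: sin θ = p·491 = 0.4234 → θ = 25.05°; offset = 26.6·tan 25.05° = 12.4303 m.
Σ offsets = 14.9063 m.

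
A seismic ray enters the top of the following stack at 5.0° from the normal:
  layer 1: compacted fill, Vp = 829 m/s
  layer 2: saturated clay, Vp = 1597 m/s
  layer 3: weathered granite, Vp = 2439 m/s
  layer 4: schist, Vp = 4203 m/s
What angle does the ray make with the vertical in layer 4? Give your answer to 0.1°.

Ray parameter p = sin 5.0° / 829 = 1.0513e-04 s/m.
sin θ_4 = p·V_4 = 1.0513e-04 × 4203 = 0.4419.
θ_4 = 26.22° from the vertical.

26.2°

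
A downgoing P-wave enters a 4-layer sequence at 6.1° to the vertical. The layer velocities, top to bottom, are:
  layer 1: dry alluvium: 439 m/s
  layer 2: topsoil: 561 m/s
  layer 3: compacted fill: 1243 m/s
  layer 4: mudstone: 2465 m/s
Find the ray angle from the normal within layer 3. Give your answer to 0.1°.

Ray parameter p = sin 6.1° / 439 = 2.4206e-04 s/m.
sin θ_3 = p·V_3 = 2.4206e-04 × 1243 = 0.3009.
θ_3 = 17.51° from the vertical.

17.5°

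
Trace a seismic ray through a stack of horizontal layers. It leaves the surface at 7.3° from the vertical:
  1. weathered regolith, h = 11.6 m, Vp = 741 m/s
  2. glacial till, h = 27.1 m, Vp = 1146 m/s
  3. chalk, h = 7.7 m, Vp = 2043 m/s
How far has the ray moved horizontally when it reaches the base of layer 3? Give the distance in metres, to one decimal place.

p = sin θ₁/V₁ = sin 7.3°/741 = 1.7148e-04 s/m is conserved through the stack.
Layer 1: θ = 7.30°; offset = 11.6·tan 7.30° = 1.486 m.
Layer 2: sin θ = p·1146 = 0.1965 → θ = 11.33°; offset = 27.1·tan 11.33° = 5.431 m.
Layer 3: sin θ = p·2043 = 0.3503 → θ = 20.51°; offset = 7.7·tan 20.51° = 2.880 m.
Summing the layer offsets gives 9.797 m.

9.8 m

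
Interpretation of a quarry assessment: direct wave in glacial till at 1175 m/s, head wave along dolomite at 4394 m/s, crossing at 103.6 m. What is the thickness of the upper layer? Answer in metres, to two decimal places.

39.38 m

x_cross = 2h·√((V₂+V₁)/(V₂−V₁)) → h = x_cross / (2·√((V₂+V₁)/(V₂−V₁))).
√((V₂+V₁)/(V₂−V₁)) = √((4394+1175)/(4394−1175)) = 1.3153.
h = 103.6 / (2·1.3153) = 39.38 m.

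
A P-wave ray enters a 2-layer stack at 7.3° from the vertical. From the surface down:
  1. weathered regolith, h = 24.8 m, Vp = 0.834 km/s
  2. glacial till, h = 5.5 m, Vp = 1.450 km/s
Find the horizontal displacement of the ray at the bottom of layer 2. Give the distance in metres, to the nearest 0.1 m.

Ray parameter p = sin 7.3° / 0.834 km/s = 1.5236e-01 s/km.
Layer 1: θ = 7.30°; offset = 24.8·tan 7.30° = 3.177 m.
Layer 2: sin θ = p·1.450 = 0.2209 → θ = 12.76°; offset = 5.5·tan 12.76° = 1.246 m.
Summing the layer offsets gives 4.423 m.

4.4 m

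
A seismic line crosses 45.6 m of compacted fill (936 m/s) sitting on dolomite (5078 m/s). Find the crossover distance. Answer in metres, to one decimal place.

109.9 m

θ_c = arcsin(936/5078) = 10.62°, so cos θ_c = 0.9829 and tᵢ = 2h cos θ_c/V₁ = 0.0958 s.
At crossover x/V₁ = x/V₂ + tᵢ ⇒ x = tᵢ/(1/V₁ − 1/V₂) = 0.09577/(1.0684e-03 − 1.9693e-04) = 109.89 m.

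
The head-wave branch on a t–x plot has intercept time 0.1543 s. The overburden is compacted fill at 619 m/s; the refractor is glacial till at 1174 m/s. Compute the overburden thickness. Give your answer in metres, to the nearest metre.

56 m

θ_c = arcsin(619/1174) = 31.82°; cos θ_c = 0.8497.
tᵢ = 2h cos θ_c/V₁ ⇒ h = tᵢ·V₁/(2 cos θ_c) = 0.1543·619/(2·0.8497) = 56.20 m.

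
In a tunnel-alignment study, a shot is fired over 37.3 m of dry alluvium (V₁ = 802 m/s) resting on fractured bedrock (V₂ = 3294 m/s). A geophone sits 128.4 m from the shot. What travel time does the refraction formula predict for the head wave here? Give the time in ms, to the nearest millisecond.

129 ms

t = x/V₂ + 2h·√(V₂²−V₁²)/(V₁V₂).
√(V₂²−V₁²) = √(3294²−802²) = 3194.9 m/s; delay term = 2·37.3·3194.9/(802·3294) = 0.09022 s.
t = 128.4/3294 + 0.09022 = 0.12920 s.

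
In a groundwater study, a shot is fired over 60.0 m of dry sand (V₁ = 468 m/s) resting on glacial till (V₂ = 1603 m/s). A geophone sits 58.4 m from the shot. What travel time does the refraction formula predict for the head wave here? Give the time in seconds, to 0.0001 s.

θ_c = arcsin(V₁/V₂) = arcsin(468/1603) = 16.97°, cos θ_c = 0.9564.
Intercept time tᵢ = 2h cos θ_c / V₁ = 2·60.0·0.9564/468 = 0.24524 s.
t = x/V₂ + tᵢ = 58.4/1603 + 0.24524 = 0.28167 s.

0.2817 s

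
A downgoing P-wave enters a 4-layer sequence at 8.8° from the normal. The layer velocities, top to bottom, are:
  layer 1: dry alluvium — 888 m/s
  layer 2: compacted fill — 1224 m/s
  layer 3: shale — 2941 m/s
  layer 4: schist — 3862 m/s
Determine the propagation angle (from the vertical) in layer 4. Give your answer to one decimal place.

Snell's law across each interface conserves sin θ / V, so sin θ_4 = V_4·sin θ₁/V₁.
sin θ_4 = 3862 × sin 8.8° / 888 = 0.6654.
θ_4 = arcsin 0.6654 = 41.71°.

41.7°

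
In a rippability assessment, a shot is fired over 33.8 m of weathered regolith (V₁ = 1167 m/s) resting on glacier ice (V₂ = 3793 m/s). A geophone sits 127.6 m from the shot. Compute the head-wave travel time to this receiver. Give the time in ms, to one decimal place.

θ_c = arcsin(V₁/V₂) = arcsin(1167/3793) = 17.92°, cos θ_c = 0.9515.
Intercept time tᵢ = 2h cos θ_c / V₁ = 2·33.8·0.9515/1167 = 0.05512 s.
t = x/V₂ + tᵢ = 127.6/3793 + 0.05512 = 0.08876 s.

88.8 ms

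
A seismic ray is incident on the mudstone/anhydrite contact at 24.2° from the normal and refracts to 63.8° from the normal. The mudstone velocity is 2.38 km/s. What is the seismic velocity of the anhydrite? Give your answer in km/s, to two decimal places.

5.21 km/s

sin 24.2° = 0.4099; sin 63.8° = 0.8973.
V₂ = V₁·(sin θ₂/sin θ₁) = 2.38·(0.8973/0.4099) = 5.21 km/s.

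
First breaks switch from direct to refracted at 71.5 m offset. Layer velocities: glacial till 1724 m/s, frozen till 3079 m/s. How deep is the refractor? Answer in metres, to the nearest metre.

h = (x_cross/2)·√((V₂−V₁)/(V₂+V₁)).
(V₂−V₁)/(V₂+V₁) = (3079−1724)/(3079+1724) = 0.2821; √ = 0.5311.
h = (71.5/2)·0.5311 = 18.99 m.

19 m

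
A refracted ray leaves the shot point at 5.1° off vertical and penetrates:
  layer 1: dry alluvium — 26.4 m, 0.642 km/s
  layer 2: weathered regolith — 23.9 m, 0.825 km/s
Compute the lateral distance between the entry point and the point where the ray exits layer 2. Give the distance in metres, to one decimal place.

p = sin θ₁/V₁ = sin 5.1°/0.642 = 1.3846e-01 s/km is conserved through the stack.
Layer 1: θ = 5.10°; offset = 26.4·tan 5.10° = 2.356 m.
Layer 2: sin θ = p·0.825 = 0.1142 → θ = 6.56°; offset = 23.9·tan 6.56° = 2.748 m.
Total horizontal offset = 5.104 m.

5.1 m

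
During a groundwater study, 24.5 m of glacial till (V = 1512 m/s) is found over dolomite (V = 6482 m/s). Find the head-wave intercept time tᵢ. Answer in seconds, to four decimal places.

tᵢ = 2h·√(V₂²−V₁²)/(V₁V₂).
√(V₂²−V₁²) = √(6482²−1512²) = 6303.2 m/s.
tᵢ = 2·24.5·6303.2/(1512·6482) = 0.03151 s.

0.0315 s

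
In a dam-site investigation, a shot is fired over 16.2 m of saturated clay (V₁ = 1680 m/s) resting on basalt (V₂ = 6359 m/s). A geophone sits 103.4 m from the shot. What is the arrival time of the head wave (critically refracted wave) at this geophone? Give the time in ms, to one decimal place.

34.9 ms

t = x/V₂ + 2h·√(V₂²−V₁²)/(V₁V₂).
√(V₂²−V₁²) = √(6359²−1680²) = 6133.1 m/s; delay term = 2·16.2·6133.1/(1680·6359) = 0.01860 s.
t = 103.4/6359 + 0.01860 = 0.03486 s.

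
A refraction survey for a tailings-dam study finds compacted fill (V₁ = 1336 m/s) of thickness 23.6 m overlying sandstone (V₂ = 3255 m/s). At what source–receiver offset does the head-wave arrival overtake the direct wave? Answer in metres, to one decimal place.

73.0 m

θ_c = arcsin(1336/3255) = 24.23°, so cos θ_c = 0.9119 and tᵢ = 2h cos θ_c/V₁ = 0.0322 s.
At crossover x/V₁ = x/V₂ + tᵢ ⇒ x = tᵢ/(1/V₁ − 1/V₂) = 0.03222/(7.4850e-04 − 3.0722e-04) = 73.01 m.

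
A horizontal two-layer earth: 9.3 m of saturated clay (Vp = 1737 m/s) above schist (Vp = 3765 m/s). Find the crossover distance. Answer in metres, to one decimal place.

30.6 m

x_cross = 2h·√((V₂+V₁)/(V₂−V₁)).
(V₂+V₁)/(V₂−V₁) = (3765+1737)/(3765−1737) = 2.7130; √ = 1.6471.
x_cross = 2·9.3·1.6471 = 30.64 m.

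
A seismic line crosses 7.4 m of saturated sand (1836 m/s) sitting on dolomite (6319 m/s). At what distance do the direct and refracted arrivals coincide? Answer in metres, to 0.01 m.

19.96 m

x_cross = 2h·√((V₂+V₁)/(V₂−V₁)).
(V₂+V₁)/(V₂−V₁) = (6319+1836)/(6319−1836) = 1.8191; √ = 1.3487.
x_cross = 2·7.4·1.3487 = 19.96 m.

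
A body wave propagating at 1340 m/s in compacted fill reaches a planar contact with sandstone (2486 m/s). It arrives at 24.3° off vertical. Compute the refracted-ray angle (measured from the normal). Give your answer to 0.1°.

49.8°

sin θ₁/V₁ = sin θ₂/V₂ ⇒ sin θ₂ = 2486·sin 24.3°/1340 = 2486·0.4115/1340 = 0.7635.
θ₂ = arcsin 0.7635 = 49.77° from the normal.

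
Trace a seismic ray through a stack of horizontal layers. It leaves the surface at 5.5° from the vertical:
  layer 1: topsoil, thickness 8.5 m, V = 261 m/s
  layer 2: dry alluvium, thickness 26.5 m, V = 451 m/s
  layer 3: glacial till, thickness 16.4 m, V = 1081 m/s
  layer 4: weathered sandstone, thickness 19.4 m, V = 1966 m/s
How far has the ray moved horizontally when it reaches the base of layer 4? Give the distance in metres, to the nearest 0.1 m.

32.6 m

Apply Snell's law at each interface; in layer i the horizontal offset is hᵢ·tan θᵢ.
Layer 1: θ = 5.50°; offset = 8.5·tan 5.50° = 0.818 m.
Layer 2: sin θ = 451·sin 5.5°/261 = 0.1656, θ = 9.53°; offset = 26.5·tan 9.53° = 4.450 m.
Layer 3: sin θ = 1081·sin 5.5°/261 = 0.3970, θ = 23.39°; offset = 16.4·tan 23.39° = 7.093 m.
Layer 4: sin θ = 1966·sin 5.5°/261 = 0.7220, θ = 46.22°; offset = 19.4·tan 46.22° = 20.242 m.
Σ offsets = 32.604 m.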